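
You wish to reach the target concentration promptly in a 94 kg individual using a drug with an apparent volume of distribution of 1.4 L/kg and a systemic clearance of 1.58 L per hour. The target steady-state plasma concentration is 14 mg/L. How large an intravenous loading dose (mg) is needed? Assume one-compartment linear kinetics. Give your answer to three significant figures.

1840 mg

Total Vd = 1.4 × 94 = 131.6 L
Loading dose depends on Vd (not clearance): it fills the distribution volume.
LD = Vd × C = 131.6 × 14.00 = 1842 mg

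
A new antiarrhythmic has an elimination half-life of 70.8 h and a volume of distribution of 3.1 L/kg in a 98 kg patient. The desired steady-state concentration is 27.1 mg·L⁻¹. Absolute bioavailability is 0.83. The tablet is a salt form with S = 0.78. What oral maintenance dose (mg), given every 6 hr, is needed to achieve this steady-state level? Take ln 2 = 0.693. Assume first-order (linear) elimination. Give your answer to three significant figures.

747 mg

Vd(total) = 98 kg × 3.1 L/kg = 303.8 L
CL = 0.693 × Vd / t½ = 0.693 × 303.8 / 70.8 = 2.974 L/h
D = CL × Css × τ / F / S = 2.974 × 27.1 × 6 / 0.83 / 0.78 = 746.9 mg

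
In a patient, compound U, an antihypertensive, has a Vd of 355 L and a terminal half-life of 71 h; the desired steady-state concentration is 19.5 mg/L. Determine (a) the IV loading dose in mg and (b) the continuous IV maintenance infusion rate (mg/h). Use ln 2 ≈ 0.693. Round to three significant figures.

LD = Vd × C = 355.0 × 19.5 = 6923 mg
CL = 0.693 × Vd / t½ = 0.693 × 355.0 / 71 = 3.465 L/h
Infusion rate = CL × Css = 3.465 × 19.5 = 67.57 mg/h

(a) 6920 mg; (b) 67.6 mg/h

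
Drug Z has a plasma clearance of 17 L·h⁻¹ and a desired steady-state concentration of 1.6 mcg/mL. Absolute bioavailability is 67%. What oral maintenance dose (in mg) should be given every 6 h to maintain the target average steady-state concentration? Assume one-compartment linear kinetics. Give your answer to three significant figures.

244 mg

D = CL × Css × τ / F = 17.00 × 1.6 × 6 / 0.67 = 243.6 mg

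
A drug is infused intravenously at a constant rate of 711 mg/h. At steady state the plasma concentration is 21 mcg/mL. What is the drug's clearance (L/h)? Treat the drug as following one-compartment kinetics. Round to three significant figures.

At steady state, infusion rate = CL × Css, so CL = rate / Css.
CL = 711 / 21 = 33.86 L/h

33.9 L/h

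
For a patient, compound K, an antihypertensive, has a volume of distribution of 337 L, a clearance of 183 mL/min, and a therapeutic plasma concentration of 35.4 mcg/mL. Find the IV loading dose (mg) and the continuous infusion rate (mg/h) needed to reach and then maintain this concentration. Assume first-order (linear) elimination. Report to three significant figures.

Loading: fill Vd to C_target → 337.0 L × 35.4 mg/L = 11930 mg
CL = 183 mL/min × 60/1000 = 10.98 L/h
Infusion rate = 10.98 L/h × 35.4 mg/L = 388.7 mg/h

(a) 11900 mg; (b) 389 mg/h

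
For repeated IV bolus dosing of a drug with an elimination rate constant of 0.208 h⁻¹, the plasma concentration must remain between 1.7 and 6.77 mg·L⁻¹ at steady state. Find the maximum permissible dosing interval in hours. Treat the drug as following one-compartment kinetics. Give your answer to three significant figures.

Between IV bolus doses, concentration decays as C = C₀·e^(−kτ), so C_peak/C_trough = e^(kτ).
τ_max = ln(C_peak/C_trough) / k = ln(6.77/1.7) / 0.2080 = 1.382 / 0.2080 = 6.644 h

6.64 h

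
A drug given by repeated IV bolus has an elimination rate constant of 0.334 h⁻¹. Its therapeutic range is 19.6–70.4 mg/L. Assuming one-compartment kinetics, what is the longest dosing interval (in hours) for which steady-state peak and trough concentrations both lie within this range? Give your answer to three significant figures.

3.83 h

Between IV bolus doses, concentration decays as C = C₀·e^(−kτ), so C_peak/C_trough = e^(kτ).
τ_max = ln(C_peak/C_trough) / k = ln(70.4/19.6) / 0.3340 = 1.279 / 0.3340 = 3.829 h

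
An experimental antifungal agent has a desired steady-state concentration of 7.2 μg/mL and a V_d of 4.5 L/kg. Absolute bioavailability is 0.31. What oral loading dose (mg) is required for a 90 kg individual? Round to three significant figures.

9410 mg

Vd = 4.5 L/kg × 90 kg = 405.0 L
The loading dose fills Vd to the target concentration.
LD = Vd × C / F = 405.0 × 7.200 / 0.31 = 9406 mg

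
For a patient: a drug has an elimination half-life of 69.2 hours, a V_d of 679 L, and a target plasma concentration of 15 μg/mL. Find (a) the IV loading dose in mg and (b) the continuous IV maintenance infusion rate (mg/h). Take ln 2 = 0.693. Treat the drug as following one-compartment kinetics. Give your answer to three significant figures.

(a) 10200 mg; (b) 102 mg/h

LD = Vd × C = 679.0 × 15 = 10190 mg
CL = 0.693 × Vd / t½ = 0.693 × 679.0 / 69.2 = 6.800 L/h
Infusion rate = CL × Css = 6.800 × 15 = 102.0 mg/h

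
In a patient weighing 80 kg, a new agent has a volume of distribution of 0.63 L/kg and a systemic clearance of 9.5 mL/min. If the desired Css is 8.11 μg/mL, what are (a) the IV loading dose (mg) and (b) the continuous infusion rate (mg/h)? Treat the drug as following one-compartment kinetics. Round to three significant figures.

Vd(total) = 80 kg × 0.63 L/kg = 50.40 L
Loading: fill Vd to C_target → 50.40 L × 8.11 mg/L = 408.7 mg
CL = 9.5 mL/min × 60/1000 = 0.5700 L/h
Maintenance infusion rate = CL × Css = 0.5700 × 8.11 = 4.623 mg/h

(a) 409 mg; (b) 4.62 mg/h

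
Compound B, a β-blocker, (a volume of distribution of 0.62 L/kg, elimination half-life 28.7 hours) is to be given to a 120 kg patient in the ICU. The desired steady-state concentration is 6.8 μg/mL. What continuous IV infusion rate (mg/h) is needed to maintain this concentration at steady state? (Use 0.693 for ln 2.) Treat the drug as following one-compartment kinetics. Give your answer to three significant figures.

Vd(total) = 120 kg × 0.62 L/kg = 74.40 L
k = 0.693/28.7 = 0.02415 h⁻¹, so CL = k·Vd = 0.02415 × 74.40 = 1.797 L/h
Infusion rate = CL × Css = 1.797 × 6.8 = 12.22 mg/h

12.2 mg/h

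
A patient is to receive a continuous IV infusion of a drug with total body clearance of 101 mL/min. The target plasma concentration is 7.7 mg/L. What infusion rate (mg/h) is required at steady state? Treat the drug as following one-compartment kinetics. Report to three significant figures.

46.7 mg/h

Convert clearance: 101 mL/min × 60 min/h ÷ 1000 mL/L = 6.060 L/h
Infusion rate = CL · Css = 6.060 L/h × 7.7 mg/L = 46.66 mg/h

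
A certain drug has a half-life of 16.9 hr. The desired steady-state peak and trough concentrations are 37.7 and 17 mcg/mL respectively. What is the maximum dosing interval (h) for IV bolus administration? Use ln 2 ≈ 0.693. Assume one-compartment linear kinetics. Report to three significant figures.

k = 0.693 / t½ = 0.693 / 16.9 = 0.04101 h⁻¹
Between IV bolus doses, concentration decays as C = C₀·e^(−kτ), so C_peak/C_trough = e^(kτ).
τ_max = ln(C_peak/C_trough) / k = ln(37.7/17) / 0.04101 = 0.7964 / 0.04101 = 19.42 h

19.4 h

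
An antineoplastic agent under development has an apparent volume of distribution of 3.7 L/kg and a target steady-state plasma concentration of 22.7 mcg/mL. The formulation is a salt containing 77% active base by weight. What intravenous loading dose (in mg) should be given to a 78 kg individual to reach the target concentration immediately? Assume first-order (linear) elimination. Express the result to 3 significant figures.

8510 mg

Vd = 3.7 L/kg × 78 kg = 288.6 L
LD = Vd × C / S = 288.6 × 22.70 / 0.77 = 8508 mg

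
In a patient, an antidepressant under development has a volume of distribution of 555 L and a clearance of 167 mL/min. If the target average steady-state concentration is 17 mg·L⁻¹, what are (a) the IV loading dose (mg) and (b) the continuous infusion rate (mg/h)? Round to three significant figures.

Loading dose = Vd × C = 555.0 × 17 = 9435 mg
Convert clearance: 167 mL/min × 60 min/h ÷ 1000 mL/L = 10.02 L/h
Maintenance: replace elimination → rate = CL × Css = 10.02 × 17 = 170.3 mg/h

(a) 9440 mg; (b) 170 mg/h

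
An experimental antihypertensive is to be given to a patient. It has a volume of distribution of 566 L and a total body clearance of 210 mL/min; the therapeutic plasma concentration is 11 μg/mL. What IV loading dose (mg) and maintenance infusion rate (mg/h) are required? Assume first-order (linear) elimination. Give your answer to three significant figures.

(a) 6230 mg; (b) 139 mg/h

Loading: fill Vd to C_target → 566.0 L × 11 mg/L = 6226 mg
CL = 210 mL/min = 210 × 0.06 = 12.60 L/h
Infusion rate = 12.60 L/h × 11 mg/L = 138.6 mg/h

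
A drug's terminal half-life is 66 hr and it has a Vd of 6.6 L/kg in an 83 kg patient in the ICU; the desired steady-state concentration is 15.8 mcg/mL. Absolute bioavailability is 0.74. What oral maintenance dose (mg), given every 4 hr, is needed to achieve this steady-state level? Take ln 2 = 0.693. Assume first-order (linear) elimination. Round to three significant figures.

Total Vd = 6.6 × 83 = 547.8 L
CL = 0.693 × Vd / t½ = 0.693 × 547.8 / 66 = 5.752 L/h
D = CL × Css × τ / F = 5.752 × 15.8 × 4 / 0.74 = 491.3 mg

491 mg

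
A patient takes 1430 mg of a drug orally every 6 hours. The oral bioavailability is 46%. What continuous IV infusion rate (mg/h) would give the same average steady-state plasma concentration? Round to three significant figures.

110 mg/h

Equivalent systemic input: infusion rate = F·D/τ.
Rate = 0.46 × 1430 / 6 = 109.6 mg/h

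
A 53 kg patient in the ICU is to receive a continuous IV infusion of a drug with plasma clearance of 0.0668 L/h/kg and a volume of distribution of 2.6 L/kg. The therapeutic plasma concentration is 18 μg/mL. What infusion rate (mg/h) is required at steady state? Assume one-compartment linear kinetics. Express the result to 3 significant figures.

63.7 mg/h

CL = 0.0668 L/h/kg × 53 kg = 3.540 L/h
At steady state, infusion rate equals elimination rate: rate in = CL × Css.
R₀ = 3.540 × 18 = 63.72 mg/h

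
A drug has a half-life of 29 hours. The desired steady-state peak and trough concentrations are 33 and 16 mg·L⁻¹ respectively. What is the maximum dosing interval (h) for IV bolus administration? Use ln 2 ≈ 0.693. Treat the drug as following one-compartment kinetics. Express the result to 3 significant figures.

k = 0.693 / t½ = 0.693 / 29 = 0.02390 h⁻¹
Between IV bolus doses, concentration decays as C = C₀·e^(−kτ), so C_peak/C_trough = e^(kτ).
τ_max = ln(C_peak/C_trough) / k = ln(33/16) / 0.02390 = 0.7239 / 0.02390 = 30.29 h

30.3 h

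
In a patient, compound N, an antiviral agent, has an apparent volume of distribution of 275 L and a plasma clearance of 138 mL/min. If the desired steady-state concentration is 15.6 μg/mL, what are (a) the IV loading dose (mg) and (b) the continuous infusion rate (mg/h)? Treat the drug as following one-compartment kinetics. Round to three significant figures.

(a) 4290 mg; (b) 129 mg/h

Loading: fill Vd to C_target → 275.0 L × 15.6 mg/L = 4290 mg
CL = 138 mL/min × 60/1000 = 8.280 L/h
Maintenance: replace elimination → rate = CL × Css = 8.280 × 15.6 = 129.2 mg/h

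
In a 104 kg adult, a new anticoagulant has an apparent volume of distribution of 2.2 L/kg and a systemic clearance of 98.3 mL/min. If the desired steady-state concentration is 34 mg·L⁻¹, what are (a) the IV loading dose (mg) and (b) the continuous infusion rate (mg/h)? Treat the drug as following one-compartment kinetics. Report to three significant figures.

Vd(total) = 104 kg × 2.2 L/kg = 228.8 L
LD = Vd · C_target = 228.8 × 34 = 7779 mg
CL = 98.3 mL/min × 60/1000 = 5.898 L/h
Maintenance infusion rate = CL × Css = 5.898 × 34 = 200.5 mg/h

(a) 7780 mg; (b) 201 mg/h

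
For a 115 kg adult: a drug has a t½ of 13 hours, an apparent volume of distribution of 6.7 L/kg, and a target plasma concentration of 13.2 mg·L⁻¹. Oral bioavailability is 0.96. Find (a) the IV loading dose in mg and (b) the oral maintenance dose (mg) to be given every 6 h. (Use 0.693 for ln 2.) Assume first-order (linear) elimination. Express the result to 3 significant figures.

Vd(total) = 115 kg × 6.7 L/kg = 770.5 L
LD = Vd × C = 770.5 × 13.2 = 10170 mg
CL = 0.693 × Vd / t½ = 0.693 × 770.5 / 13 = 41.07 L/h
D = CL × Css × τ / F = 41.07 × 13.2 × 6 / 0.96 = 3388 mg

(a) 10200 mg; (b) 3390 mg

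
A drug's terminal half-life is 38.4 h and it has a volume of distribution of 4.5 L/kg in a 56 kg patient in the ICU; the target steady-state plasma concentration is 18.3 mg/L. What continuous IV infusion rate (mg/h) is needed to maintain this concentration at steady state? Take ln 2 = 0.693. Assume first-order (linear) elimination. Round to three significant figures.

83.2 mg/h

Vd = 4.5 L/kg × 56 kg = 252.0 L
CL = ln 2 · Vd / t½ = 0.693 × 252.0 / 38.4 = 4.548 L/h
Infusion rate = CL × Css = 4.548 × 18.3 = 83.23 mg/h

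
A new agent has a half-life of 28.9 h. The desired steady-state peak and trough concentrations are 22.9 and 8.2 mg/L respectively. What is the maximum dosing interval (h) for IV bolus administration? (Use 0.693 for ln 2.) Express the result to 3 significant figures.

k = 0.693 / t½ = 0.693 / 28.9 = 0.02398 h⁻¹
Between IV bolus doses, concentration decays as C = C₀·e^(−kτ), so C_peak/C_trough = e^(kτ).
τ_max = ln(C_peak/C_trough) / k = ln(22.9/8.2) / 0.02398 = 1.027 / 0.02398 = 42.83 h

42.8 h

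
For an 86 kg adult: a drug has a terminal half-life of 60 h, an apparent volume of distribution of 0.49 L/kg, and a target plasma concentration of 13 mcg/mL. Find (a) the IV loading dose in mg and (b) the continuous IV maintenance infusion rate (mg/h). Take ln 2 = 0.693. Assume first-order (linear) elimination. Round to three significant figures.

Vd = 0.49 L/kg × 86 kg = 42.14 L
LD = Vd × C = 42.14 × 13 = 547.8 mg
CL = 0.693 × Vd / t½ = 0.693 × 42.14 / 60 = 0.4867 L/h
Infusion rate = CL × Css = 0.4867 × 13 = 6.327 mg/h

(a) 548 mg; (b) 6.33 mg/h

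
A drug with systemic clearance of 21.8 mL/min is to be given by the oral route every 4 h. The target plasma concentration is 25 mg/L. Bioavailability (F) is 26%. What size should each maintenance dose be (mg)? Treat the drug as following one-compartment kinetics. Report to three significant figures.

CL = 21.8 mL/min × 60/1000 = 1.308 L/h
At steady state, dose per interval replaces the amount cleared in that interval: F·D/τ = CL·Css.
D = CL × Css × τ / F = 1.308 × 25 × 4 / 0.26 = 503.1 mg

503 mg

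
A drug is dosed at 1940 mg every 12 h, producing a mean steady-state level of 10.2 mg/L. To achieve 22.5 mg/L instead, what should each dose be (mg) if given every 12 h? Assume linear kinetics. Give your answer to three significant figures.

For first-order elimination, Css ∝ F·D/(CL·τ); F and CL are unchanged, so Css ∝ D/τ.
D₂ = D₁ × (Css,target / Css,current) = 1940 × 22.5/10.2 = 4279 mg

4280 mg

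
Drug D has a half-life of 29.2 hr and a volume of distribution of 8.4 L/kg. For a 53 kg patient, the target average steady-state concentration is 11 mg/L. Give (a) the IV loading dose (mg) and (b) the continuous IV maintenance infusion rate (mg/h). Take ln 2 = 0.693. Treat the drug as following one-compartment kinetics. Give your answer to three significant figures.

(a) 4900 mg; (b) 116 mg/h

Vd = 8.4 L/kg × 53 kg = 445.2 L
LD = Vd × C = 445.2 × 11 = 4897 mg
CL = 0.693 × Vd / t½ = 0.693 × 445.2 / 29.2 = 10.57 L/h
Infusion rate = CL × Css = 10.57 × 11 = 116.3 mg/h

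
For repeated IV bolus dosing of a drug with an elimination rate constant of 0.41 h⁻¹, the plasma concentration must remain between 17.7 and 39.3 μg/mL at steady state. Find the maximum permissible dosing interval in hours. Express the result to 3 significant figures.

1.95 h

Between IV bolus doses, concentration decays as C = C₀·e^(−kτ), so C_peak/C_trough = e^(kτ).
τ_max = ln(C_peak/C_trough) / k = ln(39.3/17.7) / 0.4100 = 0.7977 / 0.4100 = 1.946 h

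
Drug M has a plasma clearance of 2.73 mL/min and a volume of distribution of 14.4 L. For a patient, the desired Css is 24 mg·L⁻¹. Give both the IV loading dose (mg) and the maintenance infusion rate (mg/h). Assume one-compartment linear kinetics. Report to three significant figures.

(a) 346 mg; (b) 3.93 mg/h

Loading: fill Vd to C_target → 14.40 L × 24 mg/L = 345.6 mg
CL = 2.73 mL/min × 60/1000 = 0.1638 L/h
Infusion rate = 0.1638 L/h × 24 mg/L = 3.931 mg/h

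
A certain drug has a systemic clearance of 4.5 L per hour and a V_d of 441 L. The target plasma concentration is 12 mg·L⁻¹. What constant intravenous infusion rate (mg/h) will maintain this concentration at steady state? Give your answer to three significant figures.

Rate = CL × Css = 4.500 × 12 = 54.00 mg/h

54.0 mg/h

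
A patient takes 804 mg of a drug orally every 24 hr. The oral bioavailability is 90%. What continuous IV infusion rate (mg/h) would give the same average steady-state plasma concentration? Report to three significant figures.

Equivalent systemic input: infusion rate = F·D/τ.
Rate = 0.9 × 804 / 24 = 30.15 mg/h

30.2 mg/h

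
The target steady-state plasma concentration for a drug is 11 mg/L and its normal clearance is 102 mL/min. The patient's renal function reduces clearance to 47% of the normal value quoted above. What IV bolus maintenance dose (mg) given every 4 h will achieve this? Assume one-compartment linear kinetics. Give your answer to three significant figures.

CL = 102 mL/min = 102 × 0.06 = 6.120 L/h
Patient clearance = 0.47 × 6.120 = 2.876 L/h
D = CL × Css × τ = 2.876 × 11 × 4 = 126.5 mg

127 mg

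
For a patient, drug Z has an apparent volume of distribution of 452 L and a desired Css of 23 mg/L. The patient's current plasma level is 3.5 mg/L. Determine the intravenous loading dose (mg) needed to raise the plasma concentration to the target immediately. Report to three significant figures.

8810 mg

Concentration deficit ΔC = 23 − 3.5 = 19.50 mg/L
LD = Vd × ΔC = 452.0 × 19.50 = 8814 mg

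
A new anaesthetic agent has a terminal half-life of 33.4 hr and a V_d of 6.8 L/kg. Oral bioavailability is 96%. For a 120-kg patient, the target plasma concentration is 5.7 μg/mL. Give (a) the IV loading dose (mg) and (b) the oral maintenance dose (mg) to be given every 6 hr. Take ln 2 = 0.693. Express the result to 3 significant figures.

(a) 4650 mg; (b) 603 mg

Vd(total) = 120 kg × 6.8 L/kg = 816.0 L
LD = Vd × C = 816.0 × 5.7 = 4651 mg
CL = 0.693 × Vd / t½ = 0.693 × 816.0 / 33.4 = 16.93 L/h
D = CL × Css × τ / F = 16.93 × 5.7 × 6 / 0.96 = 603.1 mg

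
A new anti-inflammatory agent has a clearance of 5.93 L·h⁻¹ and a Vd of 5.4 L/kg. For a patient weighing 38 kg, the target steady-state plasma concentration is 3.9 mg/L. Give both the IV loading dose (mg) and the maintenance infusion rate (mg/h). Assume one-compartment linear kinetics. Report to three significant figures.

Vd(total) = 38 kg × 5.4 L/kg = 205.2 L
Loading: fill Vd to C_target → 205.2 L × 3.9 mg/L = 800.3 mg
Infusion rate = 5.930 L/h × 3.9 mg/L = 23.13 mg/h

(a) 800 mg; (b) 23.1 mg/h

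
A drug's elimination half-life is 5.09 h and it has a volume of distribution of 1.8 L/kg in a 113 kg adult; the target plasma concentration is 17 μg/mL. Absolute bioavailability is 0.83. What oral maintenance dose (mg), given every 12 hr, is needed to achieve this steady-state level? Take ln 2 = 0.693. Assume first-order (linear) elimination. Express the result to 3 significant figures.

6810 mg

Total Vd = 1.8 × 113 = 203.4 L
CL = 0.693 × Vd / t½ = 0.693 × 203.4 / 5.09 = 27.69 L/h
D = CL × Css × τ / F = 27.69 × 17 × 12 / 0.83 = 6806 mg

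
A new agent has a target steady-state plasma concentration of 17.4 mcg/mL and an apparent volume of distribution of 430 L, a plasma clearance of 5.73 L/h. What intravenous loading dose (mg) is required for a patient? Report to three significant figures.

7480 mg

The loading dose fills Vd to the target concentration.
LD = Vd × C = 430.0 × 17.40 = 7482 mg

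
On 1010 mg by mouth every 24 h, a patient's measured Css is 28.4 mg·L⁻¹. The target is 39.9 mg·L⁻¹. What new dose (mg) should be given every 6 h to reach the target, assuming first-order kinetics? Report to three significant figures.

355 mg

For first-order elimination, Css ∝ F·D/(CL·τ); F and CL are unchanged, so Css ∝ D/τ.
D₂ = D₁ × (Css,target / Css,current) × (τ₂/τ₁) = 1010 × (39.9/28.4) × (6/24) = 354.7 mg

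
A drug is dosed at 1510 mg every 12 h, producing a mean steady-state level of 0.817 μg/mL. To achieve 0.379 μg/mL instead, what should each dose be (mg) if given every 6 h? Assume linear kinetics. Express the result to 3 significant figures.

For first-order elimination, Css ∝ F·D/(CL·τ); F and CL are unchanged, so Css ∝ D/τ.
D₂ = D₁ × (Css,target / Css,current) × (τ₂/τ₁) = 1510 × (0.379/0.817) × (6/12) = 350.2 mg

350 mg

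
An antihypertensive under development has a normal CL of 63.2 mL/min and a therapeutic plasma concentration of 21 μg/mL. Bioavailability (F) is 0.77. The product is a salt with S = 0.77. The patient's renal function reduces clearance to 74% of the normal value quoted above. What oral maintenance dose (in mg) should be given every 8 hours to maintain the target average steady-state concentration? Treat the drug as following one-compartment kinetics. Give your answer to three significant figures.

795 mg

CL = 63.2 mL/min × 60/1000 = 3.792 L/h
Patient clearance = 0.74 × 3.792 = 2.806 L/h
D = CL × Css × τ / F / S = 2.806 × 21 × 8 / 0.77 / 0.77 = 795.1 mg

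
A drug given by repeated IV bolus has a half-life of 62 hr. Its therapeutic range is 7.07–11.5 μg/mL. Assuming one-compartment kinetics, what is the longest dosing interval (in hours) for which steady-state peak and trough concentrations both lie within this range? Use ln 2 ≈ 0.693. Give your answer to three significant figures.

43.5 h

k = 0.693 / t½ = 0.693 / 62 = 0.01118 h⁻¹
Between IV bolus doses, concentration decays as C = C₀·e^(−kτ), so C_peak/C_trough = e^(kτ).
τ_max = ln(C_peak/C_trough) / k = ln(11.5/7.07) / 0.01118 = 0.4865 / 0.01118 = 43.52 h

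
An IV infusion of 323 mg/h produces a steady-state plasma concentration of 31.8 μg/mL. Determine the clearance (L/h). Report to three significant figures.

At steady state, infusion rate = CL × Css, so CL = rate / Css.
CL = 323 / 31.8 = 10.16 L/h

10.2 L/h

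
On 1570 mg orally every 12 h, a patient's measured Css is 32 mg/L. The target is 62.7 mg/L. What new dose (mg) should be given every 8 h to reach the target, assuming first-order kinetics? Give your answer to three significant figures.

2050 mg

For first-order elimination, Css ∝ F·D/(CL·τ); F and CL are unchanged, so Css ∝ D/τ.
D₂ = D₁ × (Css,target / Css,current) × (τ₂/τ₁) = 1570 × (62.7/32) × (8/12) = 2051 mg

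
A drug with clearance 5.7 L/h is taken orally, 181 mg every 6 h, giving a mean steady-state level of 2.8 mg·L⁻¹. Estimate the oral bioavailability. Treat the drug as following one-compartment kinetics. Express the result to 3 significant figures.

F·D/τ = CL·Css at steady state → F = CL·Css·τ / D.
F = 5.7 × 2.8 × 6 / 181 = 0.529

0.529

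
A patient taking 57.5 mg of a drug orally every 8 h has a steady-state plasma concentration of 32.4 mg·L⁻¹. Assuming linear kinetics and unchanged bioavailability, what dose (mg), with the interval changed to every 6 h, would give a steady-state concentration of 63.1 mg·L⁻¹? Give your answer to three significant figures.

84.0 mg

With linear kinetics, Css is proportional to dose rate (D/τ) at fixed clearance.
D₂ = D₁ × (Css,target / Css,current) × (τ₂/τ₁) = 57.5 × (63.1/32.4) × (6/8) = 83.99 mg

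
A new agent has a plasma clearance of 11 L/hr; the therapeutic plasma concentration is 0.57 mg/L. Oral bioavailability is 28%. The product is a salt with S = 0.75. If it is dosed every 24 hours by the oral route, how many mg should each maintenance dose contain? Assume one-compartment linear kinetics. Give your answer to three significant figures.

717 mg

At steady state, dose per interval replaces the amount cleared in that interval: F·S·D/τ = CL·Css.
D = CL × Css × τ / F / S = 11.00 × 0.57 × 24 / 0.28 / 0.75 = 716.6 mg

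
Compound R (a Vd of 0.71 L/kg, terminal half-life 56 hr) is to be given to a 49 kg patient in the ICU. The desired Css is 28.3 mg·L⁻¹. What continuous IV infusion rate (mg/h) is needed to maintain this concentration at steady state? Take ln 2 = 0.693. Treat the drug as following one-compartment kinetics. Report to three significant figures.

12.2 mg/h

Total Vd = 0.71 × 49 = 34.79 L
CL = ln 2 · Vd / t½ = 0.693 × 34.79 / 56 = 0.4305 L/h
Infusion rate = CL × Css = 0.4305 × 28.3 = 12.18 mg/h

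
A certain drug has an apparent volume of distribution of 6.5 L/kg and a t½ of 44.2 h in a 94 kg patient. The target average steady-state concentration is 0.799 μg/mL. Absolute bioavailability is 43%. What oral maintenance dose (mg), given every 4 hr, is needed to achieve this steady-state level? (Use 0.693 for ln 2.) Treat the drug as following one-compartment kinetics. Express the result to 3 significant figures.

71.2 mg

Vd(total) = 94 kg × 6.5 L/kg = 611.0 L
CL = 0.693 × Vd / t½ = 0.693 × 611.0 / 44.2 = 9.580 L/h
D = CL × Css × τ / F = 9.580 × 0.799 × 4 / 0.43 = 71.20 mg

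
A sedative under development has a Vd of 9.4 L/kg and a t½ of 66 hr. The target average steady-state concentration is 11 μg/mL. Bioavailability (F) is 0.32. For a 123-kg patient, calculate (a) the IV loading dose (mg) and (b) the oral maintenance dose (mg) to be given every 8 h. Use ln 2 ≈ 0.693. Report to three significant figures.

(a) 12700 mg; (b) 3340 mg

Vd(total) = 123 kg × 9.4 L/kg = 1156 L
LD = Vd × C = 1156 × 11 = 12720 mg
CL = 0.693 × Vd / t½ = 0.693 × 1156 / 66 = 12.14 L/h
D = CL × Css × τ / F = 12.14 × 11 × 8 / 0.32 = 3339 mg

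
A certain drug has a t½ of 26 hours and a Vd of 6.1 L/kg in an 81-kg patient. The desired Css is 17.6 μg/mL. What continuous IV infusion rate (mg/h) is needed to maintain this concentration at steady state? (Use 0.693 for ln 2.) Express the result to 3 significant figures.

Vd(total) = 81 kg × 6.1 L/kg = 494.1 L
CL = ln 2 · Vd / t½ = 0.693 × 494.1 / 26 = 13.17 L/h
Infusion rate = CL × Css = 13.17 × 17.6 = 231.8 mg/h

232 mg/h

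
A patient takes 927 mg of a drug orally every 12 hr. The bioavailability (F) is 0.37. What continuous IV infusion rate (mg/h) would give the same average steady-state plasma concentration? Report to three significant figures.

28.6 mg/h

Equivalent systemic input: infusion rate = F·D/τ.
Rate = 0.37 × 927 / 12 = 28.58 mg/h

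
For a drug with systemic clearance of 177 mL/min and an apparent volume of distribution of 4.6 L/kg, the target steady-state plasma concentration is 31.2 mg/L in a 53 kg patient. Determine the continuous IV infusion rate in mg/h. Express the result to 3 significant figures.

CL = 177 mL/min = 177 × 0.06 = 10.62 L/h
Rate = CL × Css = 10.62 × 31.2 = 331.3 mg/h

331 mg/h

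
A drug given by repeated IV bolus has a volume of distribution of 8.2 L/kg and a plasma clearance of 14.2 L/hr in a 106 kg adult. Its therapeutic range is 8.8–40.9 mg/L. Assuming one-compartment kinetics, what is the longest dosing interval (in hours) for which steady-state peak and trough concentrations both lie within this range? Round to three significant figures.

94.0 h

Vd = 8.2 L/kg × 106 kg = 869.2 L
k = CL / Vd = 14.20 / 869.2 = 0.01634 h⁻¹
Between IV bolus doses, concentration decays as C = C₀·e^(−kτ), so C_peak/C_trough = e^(kτ).
τ_max = ln(C_peak/C_trough) / k = ln(40.9/8.8) / 0.01634 = 1.536 / 0.01634 = 94.00 h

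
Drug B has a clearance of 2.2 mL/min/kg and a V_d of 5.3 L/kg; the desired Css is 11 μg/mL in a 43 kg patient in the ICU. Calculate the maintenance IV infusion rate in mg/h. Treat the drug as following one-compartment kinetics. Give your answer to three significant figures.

CL = 2.2 mL/min/kg × 43 kg = 94.60 mL/min = 94.60 × 60/1000 = 5.676 L/h
Vd does not affect the maintenance rate; only clearance governs steady-state input.
R₀ = 5.676 × 11 = 62.44 mg/h

62.4 mg/h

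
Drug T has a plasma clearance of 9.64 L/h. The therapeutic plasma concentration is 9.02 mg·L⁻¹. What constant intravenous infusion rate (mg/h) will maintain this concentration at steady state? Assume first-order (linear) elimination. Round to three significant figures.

87.0 mg/h

At steady state, infusion rate equals elimination rate: rate in = CL × Css.
Rate = CL × Css = 9.640 × 9.02 = 86.95 mg/h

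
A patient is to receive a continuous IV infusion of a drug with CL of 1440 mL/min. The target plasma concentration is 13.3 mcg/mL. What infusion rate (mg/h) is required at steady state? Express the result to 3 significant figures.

CL = 1440 mL/min = 1440 × 0.06 = 86.40 L/h
At steady state, infusion rate equals elimination rate: rate in = CL × Css.
R₀ = 86.40 × 13.3 = 1149 mg/h

1150 mg/h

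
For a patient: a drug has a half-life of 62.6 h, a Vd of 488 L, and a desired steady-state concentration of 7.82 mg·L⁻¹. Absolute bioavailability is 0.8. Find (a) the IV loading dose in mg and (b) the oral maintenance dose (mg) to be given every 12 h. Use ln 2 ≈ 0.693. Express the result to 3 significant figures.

(a) 3820 mg; (b) 634 mg

LD = Vd × C = 488.0 × 7.82 = 3816 mg
CL = 0.693 × Vd / t½ = 0.693 × 488.0 / 62.6 = 5.402 L/h
D = CL × Css × τ / F = 5.402 × 7.82 × 12 / 0.8 = 633.7 mg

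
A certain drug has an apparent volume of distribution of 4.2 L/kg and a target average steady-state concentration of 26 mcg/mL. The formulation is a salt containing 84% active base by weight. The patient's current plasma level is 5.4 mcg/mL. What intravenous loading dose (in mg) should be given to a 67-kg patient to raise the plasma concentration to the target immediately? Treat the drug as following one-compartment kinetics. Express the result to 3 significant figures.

6900 mg

Vd = 4.2 L/kg × 67 kg = 281.4 L
The loading dose fills Vd to the target concentration.
Concentration deficit ΔC = 26 − 5.4 = 20.60 mg/L
LD = Vd × ΔC / S = 281.4 × 20.60 / 0.84 = 6901 mg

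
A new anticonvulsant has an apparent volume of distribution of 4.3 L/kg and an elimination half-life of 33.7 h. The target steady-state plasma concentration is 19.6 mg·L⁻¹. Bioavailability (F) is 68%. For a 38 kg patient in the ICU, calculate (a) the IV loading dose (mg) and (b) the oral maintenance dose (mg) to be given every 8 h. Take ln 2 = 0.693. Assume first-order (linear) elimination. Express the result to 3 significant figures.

Total Vd = 4.3 × 38 = 163.4 L
LD = Vd × C = 163.4 × 19.6 = 3203 mg
CL = 0.693 × Vd / t½ = 0.693 × 163.4 / 33.7 = 3.360 L/h
D = CL × Css × τ / F = 3.360 × 19.6 × 8 / 0.68 = 774.8 mg

(a) 3200 mg; (b) 775 mg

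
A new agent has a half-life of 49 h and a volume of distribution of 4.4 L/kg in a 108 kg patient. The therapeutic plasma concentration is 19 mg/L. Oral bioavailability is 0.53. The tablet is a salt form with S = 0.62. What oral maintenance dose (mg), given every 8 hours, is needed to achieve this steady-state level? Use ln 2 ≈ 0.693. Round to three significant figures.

Total Vd = 4.4 × 108 = 475.2 L
CL = ln 2 · Vd / t½ = 0.693 × 475.2 / 49 = 6.721 L/h
D = CL × Css × τ / F / S = 6.721 × 19 × 8 / 0.53 / 0.62 = 3109 mg

3110 mg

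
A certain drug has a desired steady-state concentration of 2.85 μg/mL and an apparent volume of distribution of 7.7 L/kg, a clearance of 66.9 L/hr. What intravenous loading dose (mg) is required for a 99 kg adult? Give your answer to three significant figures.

2170 mg

Total Vd = 7.7 × 99 = 762.3 L
LD = Vd × C = 762.3 × 2.850 = 2173 mg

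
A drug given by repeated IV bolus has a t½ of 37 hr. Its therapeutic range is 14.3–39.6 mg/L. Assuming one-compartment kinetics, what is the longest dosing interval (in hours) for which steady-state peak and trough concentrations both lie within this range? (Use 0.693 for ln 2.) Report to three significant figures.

k = 0.693 / t½ = 0.693 / 37 = 0.01873 h⁻¹
Between IV bolus doses, concentration decays as C = C₀·e^(−kτ), so C_peak/C_trough = e^(kτ).
τ_max = ln(C_peak/C_trough) / k = ln(39.6/14.3) / 0.01873 = 1.019 / 0.01873 = 54.40 h

54.4 h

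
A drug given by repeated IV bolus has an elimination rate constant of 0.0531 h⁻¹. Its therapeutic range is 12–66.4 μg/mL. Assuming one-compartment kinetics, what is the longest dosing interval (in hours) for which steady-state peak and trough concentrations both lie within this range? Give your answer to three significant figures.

Between IV bolus doses, concentration decays as C = C₀·e^(−kτ), so C_peak/C_trough = e^(kτ).
τ_max = ln(C_peak/C_trough) / k = ln(66.4/12) / 0.05310 = 1.711 / 0.05310 = 32.22 h

32.2 h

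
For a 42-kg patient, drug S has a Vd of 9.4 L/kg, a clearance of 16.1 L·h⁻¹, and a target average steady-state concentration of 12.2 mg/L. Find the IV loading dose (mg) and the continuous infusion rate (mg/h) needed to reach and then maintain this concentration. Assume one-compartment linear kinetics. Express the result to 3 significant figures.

Vd = 9.4 L/kg × 42 kg = 394.8 L
Loading dose = Vd × C = 394.8 × 12.2 = 4817 mg
Maintenance infusion rate = CL × Css = 16.10 × 12.2 = 196.4 mg/h

(a) 4820 mg; (b) 196 mg/h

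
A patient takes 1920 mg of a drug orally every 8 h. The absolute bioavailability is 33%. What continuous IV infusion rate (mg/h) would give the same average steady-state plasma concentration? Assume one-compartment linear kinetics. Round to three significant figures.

79.2 mg/h

Equivalent systemic input: infusion rate = F·D/τ.
Rate = 0.33 × 1920 / 8 = 79.20 mg/h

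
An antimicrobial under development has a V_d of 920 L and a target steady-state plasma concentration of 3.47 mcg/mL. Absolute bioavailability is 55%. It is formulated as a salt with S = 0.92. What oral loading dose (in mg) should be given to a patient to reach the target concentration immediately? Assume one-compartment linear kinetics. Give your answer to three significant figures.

LD = Vd × C / F / S = 920.0 × 3.470 / 0.55 / 0.92 = 6309 mg

6310 mg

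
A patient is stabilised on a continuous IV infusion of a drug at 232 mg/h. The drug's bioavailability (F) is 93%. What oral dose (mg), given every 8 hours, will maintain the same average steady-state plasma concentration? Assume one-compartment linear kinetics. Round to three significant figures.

2000 mg

To maintain the same Css, the systemic dosing rate must be unchanged: F·D/τ = infusion rate.
D = rate × τ / F = 232 × 8 / 0.93 = 1996 mg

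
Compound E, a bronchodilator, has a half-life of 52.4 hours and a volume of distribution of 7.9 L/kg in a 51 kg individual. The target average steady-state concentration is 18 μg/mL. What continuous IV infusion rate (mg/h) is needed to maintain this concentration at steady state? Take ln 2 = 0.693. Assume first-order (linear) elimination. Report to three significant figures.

Vd(total) = 51 kg × 7.9 L/kg = 402.9 L
CL = 0.693 × Vd / t½ = 0.693 × 402.9 / 52.4 = 5.328 L/h
Infusion rate = CL × Css = 5.328 × 18 = 95.90 mg/h

95.9 mg/h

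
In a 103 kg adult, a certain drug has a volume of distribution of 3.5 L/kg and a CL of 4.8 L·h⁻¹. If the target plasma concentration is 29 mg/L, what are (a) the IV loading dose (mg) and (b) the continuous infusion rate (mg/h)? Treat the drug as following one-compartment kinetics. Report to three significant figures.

(a) 10500 mg; (b) 139 mg/h

Vd = 3.5 L/kg × 103 kg = 360.5 L
Loading: fill Vd to C_target → 360.5 L × 29 mg/L = 10450 mg
Maintenance: replace elimination → rate = CL × Css = 4.800 × 29 = 139.2 mg/h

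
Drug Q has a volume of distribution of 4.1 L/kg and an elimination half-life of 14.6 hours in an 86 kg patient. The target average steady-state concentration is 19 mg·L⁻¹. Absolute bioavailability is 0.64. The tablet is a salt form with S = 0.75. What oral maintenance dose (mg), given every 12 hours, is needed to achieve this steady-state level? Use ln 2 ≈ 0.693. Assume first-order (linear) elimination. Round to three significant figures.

7950 mg

Vd(total) = 86 kg × 4.1 L/kg = 352.6 L
CL = 0.693 × Vd / t½ = 0.693 × 352.6 / 14.6 = 16.74 L/h
D = CL × Css × τ / F / S = 16.74 × 19 × 12 / 0.64 / 0.75 = 7952 mg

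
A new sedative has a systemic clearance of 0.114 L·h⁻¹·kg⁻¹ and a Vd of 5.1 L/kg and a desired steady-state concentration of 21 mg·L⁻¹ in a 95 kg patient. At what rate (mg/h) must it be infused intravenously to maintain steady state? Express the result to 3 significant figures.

227 mg/h

CL = 0.114 L·h⁻¹·kg⁻¹ × 95 kg = 10.83 L/h
Maintenance depends on clearance, not Vd — rate in must match rate out.
Rate = CL × Css = 10.83 × 21 = 227.4 mg/h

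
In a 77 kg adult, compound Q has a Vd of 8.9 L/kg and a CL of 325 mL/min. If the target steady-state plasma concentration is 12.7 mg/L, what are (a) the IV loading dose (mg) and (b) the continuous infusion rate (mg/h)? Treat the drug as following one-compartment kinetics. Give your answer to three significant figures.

(a) 8700 mg; (b) 248 mg/h

Total Vd = 8.9 × 77 = 685.3 L
LD = Vd · C_target = 685.3 × 12.7 = 8703 mg
Convert clearance: 325 mL/min × 60 min/h ÷ 1000 mL/L = 19.50 L/h
Maintenance infusion rate = CL × Css = 19.50 × 12.7 = 247.7 mg/h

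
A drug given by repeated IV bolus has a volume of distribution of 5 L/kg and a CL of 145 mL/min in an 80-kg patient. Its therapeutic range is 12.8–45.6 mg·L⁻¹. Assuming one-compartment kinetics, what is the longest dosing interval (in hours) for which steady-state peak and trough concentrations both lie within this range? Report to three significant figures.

Vd = 5 L/kg × 80 kg = 400.0 L
CL = 145 mL/min × 60/1000 = 8.700 L/h
k = CL / Vd = 8.700 / 400.0 = 0.02175 h⁻¹
Between IV bolus doses, concentration decays as C = C₀·e^(−kτ), so C_peak/C_trough = e^(kτ).
τ_max = ln(C_peak/C_trough) / k = ln(45.6/12.8) / 0.02175 = 1.270 / 0.02175 = 58.39 h

58.4 h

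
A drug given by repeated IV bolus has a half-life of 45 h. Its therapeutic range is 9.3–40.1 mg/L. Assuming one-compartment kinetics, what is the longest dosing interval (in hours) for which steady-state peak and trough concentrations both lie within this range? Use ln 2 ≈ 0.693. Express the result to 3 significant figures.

94.9 h

k = 0.693 / t½ = 0.693 / 45 = 0.01540 h⁻¹
Between IV bolus doses, concentration decays as C = C₀·e^(−kτ), so C_peak/C_trough = e^(kτ).
τ_max = ln(C_peak/C_trough) / k = ln(40.1/9.3) / 0.01540 = 1.461 / 0.01540 = 94.87 h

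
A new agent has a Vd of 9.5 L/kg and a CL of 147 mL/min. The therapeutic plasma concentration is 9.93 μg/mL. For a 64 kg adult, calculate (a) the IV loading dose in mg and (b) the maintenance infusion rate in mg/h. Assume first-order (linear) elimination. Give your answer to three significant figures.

(a) 6040 mg; (b) 87.6 mg/h

Vd(total) = 64 kg × 9.5 L/kg = 608.0 L
Loading dose = Vd × C = 608.0 × 9.93 = 6037 mg
Convert clearance: 147 mL/min × 60 min/h ÷ 1000 mL/L = 8.820 L/h
Infusion rate = 8.820 L/h × 9.93 mg/L = 87.58 mg/h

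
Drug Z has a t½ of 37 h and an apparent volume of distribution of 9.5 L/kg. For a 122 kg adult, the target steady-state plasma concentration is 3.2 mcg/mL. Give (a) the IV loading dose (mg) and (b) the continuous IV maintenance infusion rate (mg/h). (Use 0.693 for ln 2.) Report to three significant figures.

Vd(total) = 122 kg × 9.5 L/kg = 1159 L
LD = Vd × C = 1159 × 3.2 = 3709 mg
CL = 0.693 × Vd / t½ = 0.693 × 1159 / 37 = 21.71 L/h
Infusion rate = CL × Css = 21.71 × 3.2 = 69.47 mg/h

(a) 3710 mg; (b) 69.5 mg/h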